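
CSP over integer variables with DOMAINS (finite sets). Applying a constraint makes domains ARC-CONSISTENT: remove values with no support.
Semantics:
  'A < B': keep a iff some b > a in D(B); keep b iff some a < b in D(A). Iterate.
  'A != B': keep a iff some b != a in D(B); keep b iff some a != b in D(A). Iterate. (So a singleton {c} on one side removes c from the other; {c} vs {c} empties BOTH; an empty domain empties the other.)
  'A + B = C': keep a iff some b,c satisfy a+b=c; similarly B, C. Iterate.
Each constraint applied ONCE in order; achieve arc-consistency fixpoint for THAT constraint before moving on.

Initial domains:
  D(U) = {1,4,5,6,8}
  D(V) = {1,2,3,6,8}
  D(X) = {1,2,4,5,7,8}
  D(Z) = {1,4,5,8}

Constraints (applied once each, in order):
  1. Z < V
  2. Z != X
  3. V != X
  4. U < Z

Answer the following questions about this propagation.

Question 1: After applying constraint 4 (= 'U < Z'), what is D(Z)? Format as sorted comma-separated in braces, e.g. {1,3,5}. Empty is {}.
Answer: {4,5}

Derivation:
Constraint 1 (Z < V) on D(Z)={1,4,5,8} D(V)={1,2,3,6,8}: Z {1,4,5,8}->{1,4,5}; V {1,2,3,6,8}->{2,3,6,8}
Constraint 2 (Z != X) on D(Z)={1,4,5} D(X)={1,2,4,5,7,8}: no change
Constraint 3 (V != X) on D(V)={2,3,6,8} D(X)={1,2,4,5,7,8}: no change
Constraint 4 (U < Z) on D(U)={1,4,5,6,8} D(Z)={1,4,5}: U {1,4,5,6,8}->{1,4}; Z {1,4,5}->{4,5}
So after constraint 4: D(Z) = {4,5}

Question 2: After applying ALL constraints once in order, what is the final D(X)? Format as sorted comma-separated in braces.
Constraint 1 (Z < V) on D(Z)={1,4,5,8} D(V)={1,2,3,6,8}: Z {1,4,5,8}->{1,4,5}; V {1,2,3,6,8}->{2,3,6,8}
Constraint 2 (Z != X) on D(Z)={1,4,5} D(X)={1,2,4,5,7,8}: no change
Constraint 3 (V != X) on D(V)={2,3,6,8} D(X)={1,2,4,5,7,8}: no change
Constraint 4 (U < Z) on D(U)={1,4,5,6,8} D(Z)={1,4,5}: U {1,4,5,6,8}->{1,4}; Z {1,4,5}->{4,5}
So after all 4 constraints: D(X) = {1,2,4,5,7,8}

Answer: {1,2,4,5,7,8}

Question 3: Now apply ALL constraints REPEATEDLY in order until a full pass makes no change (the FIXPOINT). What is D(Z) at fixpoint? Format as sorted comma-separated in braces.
pass 0 (initial): D(Z)={1,4,5,8}
pass 1: U {1,4,5,6,8}->{1,4}; V {1,2,3,6,8}->{2,3,6,8}; Z {1,4,5,8}->{4,5}
pass 2: V {2,3,6,8}->{6,8}
pass 3: no change
Fixpoint after 3 passes: D(Z) = {4,5}

Answer: {4,5}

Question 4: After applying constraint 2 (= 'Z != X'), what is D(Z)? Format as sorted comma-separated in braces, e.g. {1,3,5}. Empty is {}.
Answer: {1,4,5}

Derivation:
Constraint 1 (Z < V) on D(Z)={1,4,5,8} D(V)={1,2,3,6,8}: Z {1,4,5,8}->{1,4,5}; V {1,2,3,6,8}->{2,3,6,8}
Constraint 2 (Z != X) on D(Z)={1,4,5} D(X)={1,2,4,5,7,8}: no change
So after constraint 2: D(Z) = {1,4,5}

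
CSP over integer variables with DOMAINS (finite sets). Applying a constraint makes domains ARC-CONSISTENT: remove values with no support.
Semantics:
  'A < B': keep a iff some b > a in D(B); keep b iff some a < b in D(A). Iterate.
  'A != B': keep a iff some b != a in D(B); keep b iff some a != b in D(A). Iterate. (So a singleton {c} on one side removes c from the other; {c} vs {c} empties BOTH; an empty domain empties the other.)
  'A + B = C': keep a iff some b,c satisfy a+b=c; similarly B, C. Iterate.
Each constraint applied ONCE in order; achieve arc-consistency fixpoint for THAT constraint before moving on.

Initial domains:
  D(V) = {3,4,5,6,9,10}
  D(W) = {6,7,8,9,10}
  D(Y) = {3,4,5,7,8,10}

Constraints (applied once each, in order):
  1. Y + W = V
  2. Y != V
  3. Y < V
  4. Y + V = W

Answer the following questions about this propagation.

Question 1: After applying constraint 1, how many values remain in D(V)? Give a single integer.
Constraint 1 (Y + W = V) on D(Y)={3,4,5,7,8,10} D(W)={6,7,8,9,10} D(V)={3,4,5,6,9,10}: Y {3,4,5,7,8,10}->{3,4}; W {6,7,8,9,10}->{6,7}; V {3,4,5,6,9,10}->{9,10}
So after constraint 1: D(V)={9,10}, size = 2

Answer: 2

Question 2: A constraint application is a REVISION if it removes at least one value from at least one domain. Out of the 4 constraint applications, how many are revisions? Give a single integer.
Constraint 1 (Y + W = V) on D(Y)={3,4,5,7,8,10} D(W)={6,7,8,9,10} D(V)={3,4,5,6,9,10}: Y {3,4,5,7,8,10}->{3,4}; W {6,7,8,9,10}->{6,7}; V {3,4,5,6,9,10}->{9,10} => REVISION
Constraint 2 (Y != V) on D(Y)={3,4} D(V)={9,10}: no change => not a revision
Constraint 3 (Y < V) on D(Y)={3,4} D(V)={9,10}: no change => not a revision
Constraint 4 (Y + V = W) on D(Y)={3,4} D(V)={9,10} D(W)={6,7}: Y {3,4}->{}; V {9,10}->{}; W {6,7}->{} => REVISION
Total revisions = 2

Answer: 2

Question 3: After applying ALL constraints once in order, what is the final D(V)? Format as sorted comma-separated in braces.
Answer: {}

Derivation:
Constraint 1 (Y + W = V) on D(Y)={3,4,5,7,8,10} D(W)={6,7,8,9,10} D(V)={3,4,5,6,9,10}: Y {3,4,5,7,8,10}->{3,4}; W {6,7,8,9,10}->{6,7}; V {3,4,5,6,9,10}->{9,10}
Constraint 2 (Y != V) on D(Y)={3,4} D(V)={9,10}: no change
Constraint 3 (Y < V) on D(Y)={3,4} D(V)={9,10}: no change
Constraint 4 (Y + V = W) on D(Y)={3,4} D(V)={9,10} D(W)={6,7}: Y {3,4}->{}; V {9,10}->{}; W {6,7}->{}
So after all 4 constraints: D(V) = {}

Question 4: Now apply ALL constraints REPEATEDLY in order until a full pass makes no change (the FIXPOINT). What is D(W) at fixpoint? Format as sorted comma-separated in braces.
Answer: {}

Derivation:
pass 0 (initial): D(W)={6,7,8,9,10}
pass 1: V {3,4,5,6,9,10}->{}; W {6,7,8,9,10}->{}; Y {3,4,5,7,8,10}->{}
pass 2: no change
Fixpoint after 2 passes: D(W) = {}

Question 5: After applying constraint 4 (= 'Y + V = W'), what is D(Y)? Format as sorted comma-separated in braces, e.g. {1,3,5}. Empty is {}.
Answer: {}

Derivation:
Constraint 1 (Y + W = V) on D(Y)={3,4,5,7,8,10} D(W)={6,7,8,9,10} D(V)={3,4,5,6,9,10}: Y {3,4,5,7,8,10}->{3,4}; W {6,7,8,9,10}->{6,7}; V {3,4,5,6,9,10}->{9,10}
Constraint 2 (Y != V) on D(Y)={3,4} D(V)={9,10}: no change
Constraint 3 (Y < V) on D(Y)={3,4} D(V)={9,10}: no change
Constraint 4 (Y + V = W) on D(Y)={3,4} D(V)={9,10} D(W)={6,7}: Y {3,4}->{}; V {9,10}->{}; W {6,7}->{}
So after constraint 4: D(Y) = {}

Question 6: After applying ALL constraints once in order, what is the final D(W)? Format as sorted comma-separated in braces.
Constraint 1 (Y + W = V) on D(Y)={3,4,5,7,8,10} D(W)={6,7,8,9,10} D(V)={3,4,5,6,9,10}: Y {3,4,5,7,8,10}->{3,4}; W {6,7,8,9,10}->{6,7}; V {3,4,5,6,9,10}->{9,10}
Constraint 2 (Y != V) on D(Y)={3,4} D(V)={9,10}: no change
Constraint 3 (Y < V) on D(Y)={3,4} D(V)={9,10}: no change
Constraint 4 (Y + V = W) on D(Y)={3,4} D(V)={9,10} D(W)={6,7}: Y {3,4}->{}; V {9,10}->{}; W {6,7}->{}
So after all 4 constraints: D(W) = {}

Answer: {}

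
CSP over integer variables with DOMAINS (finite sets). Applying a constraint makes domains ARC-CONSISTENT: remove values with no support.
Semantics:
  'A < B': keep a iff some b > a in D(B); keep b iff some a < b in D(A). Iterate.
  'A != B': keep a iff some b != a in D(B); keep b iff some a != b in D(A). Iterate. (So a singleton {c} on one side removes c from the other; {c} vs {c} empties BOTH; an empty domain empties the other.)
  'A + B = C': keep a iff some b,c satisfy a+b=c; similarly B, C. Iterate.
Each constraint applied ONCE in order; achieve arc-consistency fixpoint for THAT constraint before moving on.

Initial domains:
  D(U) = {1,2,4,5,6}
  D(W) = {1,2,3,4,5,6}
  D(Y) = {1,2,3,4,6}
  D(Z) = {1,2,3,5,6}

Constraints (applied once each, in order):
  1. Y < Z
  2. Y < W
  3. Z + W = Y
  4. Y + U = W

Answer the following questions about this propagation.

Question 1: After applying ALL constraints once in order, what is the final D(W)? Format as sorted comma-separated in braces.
Answer: {}

Derivation:
Constraint 1 (Y < Z) on D(Y)={1,2,3,4,6} D(Z)={1,2,3,5,6}: Y {1,2,3,4,6}->{1,2,3,4}; Z {1,2,3,5,6}->{2,3,5,6}
Constraint 2 (Y < W) on D(Y)={1,2,3,4} D(W)={1,2,3,4,5,6}: W {1,2,3,4,5,6}->{2,3,4,5,6}
Constraint 3 (Z + W = Y) on D(Z)={2,3,5,6} D(W)={2,3,4,5,6} D(Y)={1,2,3,4}: Z {2,3,5,6}->{2}; W {2,3,4,5,6}->{2}; Y {1,2,3,4}->{4}
Constraint 4 (Y + U = W) on D(Y)={4} D(U)={1,2,4,5,6} D(W)={2}: Y {4}->{}; U {1,2,4,5,6}->{}; W {2}->{}
So after all 4 constraints: D(W) = {}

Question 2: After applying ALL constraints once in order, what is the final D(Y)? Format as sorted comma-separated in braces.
Answer: {}

Derivation:
Constraint 1 (Y < Z) on D(Y)={1,2,3,4,6} D(Z)={1,2,3,5,6}: Y {1,2,3,4,6}->{1,2,3,4}; Z {1,2,3,5,6}->{2,3,5,6}
Constraint 2 (Y < W) on D(Y)={1,2,3,4} D(W)={1,2,3,4,5,6}: W {1,2,3,4,5,6}->{2,3,4,5,6}
Constraint 3 (Z + W = Y) on D(Z)={2,3,5,6} D(W)={2,3,4,5,6} D(Y)={1,2,3,4}: Z {2,3,5,6}->{2}; W {2,3,4,5,6}->{2}; Y {1,2,3,4}->{4}
Constraint 4 (Y + U = W) on D(Y)={4} D(U)={1,2,4,5,6} D(W)={2}: Y {4}->{}; U {1,2,4,5,6}->{}; W {2}->{}
So after all 4 constraints: D(Y) = {}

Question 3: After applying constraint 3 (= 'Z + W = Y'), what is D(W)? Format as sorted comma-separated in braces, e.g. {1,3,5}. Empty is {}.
Constraint 1 (Y < Z) on D(Y)={1,2,3,4,6} D(Z)={1,2,3,5,6}: Y {1,2,3,4,6}->{1,2,3,4}; Z {1,2,3,5,6}->{2,3,5,6}
Constraint 2 (Y < W) on D(Y)={1,2,3,4} D(W)={1,2,3,4,5,6}: W {1,2,3,4,5,6}->{2,3,4,5,6}
Constraint 3 (Z + W = Y) on D(Z)={2,3,5,6} D(W)={2,3,4,5,6} D(Y)={1,2,3,4}: Z {2,3,5,6}->{2}; W {2,3,4,5,6}->{2}; Y {1,2,3,4}->{4}
So after constraint 3: D(W) = {2}

Answer: {2}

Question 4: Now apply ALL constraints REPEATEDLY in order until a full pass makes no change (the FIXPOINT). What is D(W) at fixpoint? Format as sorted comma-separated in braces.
pass 0 (initial): D(W)={1,2,3,4,5,6}
pass 1: U {1,2,4,5,6}->{}; W {1,2,3,4,5,6}->{}; Y {1,2,3,4,6}->{}; Z {1,2,3,5,6}->{2}
pass 2: Z {2}->{}
pass 3: no change
Fixpoint after 3 passes: D(W) = {}

Answer: {}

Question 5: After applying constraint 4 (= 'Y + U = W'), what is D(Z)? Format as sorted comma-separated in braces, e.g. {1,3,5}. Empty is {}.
Constraint 1 (Y < Z) on D(Y)={1,2,3,4,6} D(Z)={1,2,3,5,6}: Y {1,2,3,4,6}->{1,2,3,4}; Z {1,2,3,5,6}->{2,3,5,6}
Constraint 2 (Y < W) on D(Y)={1,2,3,4} D(W)={1,2,3,4,5,6}: W {1,2,3,4,5,6}->{2,3,4,5,6}
Constraint 3 (Z + W = Y) on D(Z)={2,3,5,6} D(W)={2,3,4,5,6} D(Y)={1,2,3,4}: Z {2,3,5,6}->{2}; W {2,3,4,5,6}->{2}; Y {1,2,3,4}->{4}
Constraint 4 (Y + U = W) on D(Y)={4} D(U)={1,2,4,5,6} D(W)={2}: Y {4}->{}; U {1,2,4,5,6}->{}; W {2}->{}
So after constraint 4: D(Z) = {2}

Answer: {2}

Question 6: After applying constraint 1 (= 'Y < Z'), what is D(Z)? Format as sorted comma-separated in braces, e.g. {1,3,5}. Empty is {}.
Constraint 1 (Y < Z) on D(Y)={1,2,3,4,6} D(Z)={1,2,3,5,6}: Y {1,2,3,4,6}->{1,2,3,4}; Z {1,2,3,5,6}->{2,3,5,6}
So after constraint 1: D(Z) = {2,3,5,6}

Answer: {2,3,5,6}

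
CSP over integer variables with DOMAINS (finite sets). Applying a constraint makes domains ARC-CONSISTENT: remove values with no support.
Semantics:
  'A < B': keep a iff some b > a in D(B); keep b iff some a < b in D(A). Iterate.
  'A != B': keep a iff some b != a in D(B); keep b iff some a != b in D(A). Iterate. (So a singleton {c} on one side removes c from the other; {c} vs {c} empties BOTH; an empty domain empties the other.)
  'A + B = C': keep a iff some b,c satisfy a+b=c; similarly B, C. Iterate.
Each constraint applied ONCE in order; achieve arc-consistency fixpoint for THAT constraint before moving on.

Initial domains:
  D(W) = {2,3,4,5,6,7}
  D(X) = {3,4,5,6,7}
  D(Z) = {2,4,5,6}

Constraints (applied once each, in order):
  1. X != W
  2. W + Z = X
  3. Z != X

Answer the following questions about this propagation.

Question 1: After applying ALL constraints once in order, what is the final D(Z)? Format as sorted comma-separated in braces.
Answer: {2,4,5}

Derivation:
Constraint 1 (X != W) on D(X)={3,4,5,6,7} D(W)={2,3,4,5,6,7}: no change
Constraint 2 (W + Z = X) on D(W)={2,3,4,5,6,7} D(Z)={2,4,5,6} D(X)={3,4,5,6,7}: W {2,3,4,5,6,7}->{2,3,4,5}; Z {2,4,5,6}->{2,4,5}; X {3,4,5,6,7}->{4,5,6,7}
Constraint 3 (Z != X) on D(Z)={2,4,5} D(X)={4,5,6,7}: no change
So after all 3 constraints: D(Z) = {2,4,5}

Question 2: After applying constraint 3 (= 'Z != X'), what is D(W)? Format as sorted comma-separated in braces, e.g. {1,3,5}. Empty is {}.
Constraint 1 (X != W) on D(X)={3,4,5,6,7} D(W)={2,3,4,5,6,7}: no change
Constraint 2 (W + Z = X) on D(W)={2,3,4,5,6,7} D(Z)={2,4,5,6} D(X)={3,4,5,6,7}: W {2,3,4,5,6,7}->{2,3,4,5}; Z {2,4,5,6}->{2,4,5}; X {3,4,5,6,7}->{4,5,6,7}
Constraint 3 (Z != X) on D(Z)={2,4,5} D(X)={4,5,6,7}: no change
So after constraint 3: D(W) = {2,3,4,5}

Answer: {2,3,4,5}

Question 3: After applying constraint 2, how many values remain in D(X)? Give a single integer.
Answer: 4

Derivation:
Constraint 1 (X != W) on D(X)={3,4,5,6,7} D(W)={2,3,4,5,6,7}: no change
Constraint 2 (W + Z = X) on D(W)={2,3,4,5,6,7} D(Z)={2,4,5,6} D(X)={3,4,5,6,7}: W {2,3,4,5,6,7}->{2,3,4,5}; Z {2,4,5,6}->{2,4,5}; X {3,4,5,6,7}->{4,5,6,7}
So after constraint 2: D(X)={4,5,6,7}, size = 4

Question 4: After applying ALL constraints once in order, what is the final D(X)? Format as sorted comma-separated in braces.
Answer: {4,5,6,7}

Derivation:
Constraint 1 (X != W) on D(X)={3,4,5,6,7} D(W)={2,3,4,5,6,7}: no change
Constraint 2 (W + Z = X) on D(W)={2,3,4,5,6,7} D(Z)={2,4,5,6} D(X)={3,4,5,6,7}: W {2,3,4,5,6,7}->{2,3,4,5}; Z {2,4,5,6}->{2,4,5}; X {3,4,5,6,7}->{4,5,6,7}
Constraint 3 (Z != X) on D(Z)={2,4,5} D(X)={4,5,6,7}: no change
So after all 3 constraints: D(X) = {4,5,6,7}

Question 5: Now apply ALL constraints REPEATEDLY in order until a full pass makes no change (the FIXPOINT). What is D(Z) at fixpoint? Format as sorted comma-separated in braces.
Answer: {2,4,5}

Derivation:
pass 0 (initial): D(Z)={2,4,5,6}
pass 1: W {2,3,4,5,6,7}->{2,3,4,5}; X {3,4,5,6,7}->{4,5,6,7}; Z {2,4,5,6}->{2,4,5}
pass 2: no change
Fixpoint after 2 passes: D(Z) = {2,4,5}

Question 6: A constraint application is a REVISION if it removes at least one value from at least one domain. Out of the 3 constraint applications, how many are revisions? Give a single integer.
Answer: 1

Derivation:
Constraint 1 (X != W) on D(X)={3,4,5,6,7} D(W)={2,3,4,5,6,7}: no change => not a revision
Constraint 2 (W + Z = X) on D(W)={2,3,4,5,6,7} D(Z)={2,4,5,6} D(X)={3,4,5,6,7}: W {2,3,4,5,6,7}->{2,3,4,5}; Z {2,4,5,6}->{2,4,5}; X {3,4,5,6,7}->{4,5,6,7} => REVISION
Constraint 3 (Z != X) on D(Z)={2,4,5} D(X)={4,5,6,7}: no change => not a revision
Total revisions = 1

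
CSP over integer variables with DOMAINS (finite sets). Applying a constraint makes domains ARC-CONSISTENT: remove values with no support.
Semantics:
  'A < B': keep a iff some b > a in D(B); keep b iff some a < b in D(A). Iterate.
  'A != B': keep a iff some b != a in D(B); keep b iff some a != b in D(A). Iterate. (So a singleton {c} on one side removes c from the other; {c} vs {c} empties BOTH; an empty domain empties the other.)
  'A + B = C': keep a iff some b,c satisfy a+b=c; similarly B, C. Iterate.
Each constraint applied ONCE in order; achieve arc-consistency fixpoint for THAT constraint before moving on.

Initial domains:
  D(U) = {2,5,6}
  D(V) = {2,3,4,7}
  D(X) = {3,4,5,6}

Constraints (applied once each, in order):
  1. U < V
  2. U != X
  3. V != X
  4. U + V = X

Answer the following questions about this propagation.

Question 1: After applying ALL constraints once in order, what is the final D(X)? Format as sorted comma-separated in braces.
Constraint 1 (U < V) on D(U)={2,5,6} D(V)={2,3,4,7}: V {2,3,4,7}->{3,4,7}
Constraint 2 (U != X) on D(U)={2,5,6} D(X)={3,4,5,6}: no change
Constraint 3 (V != X) on D(V)={3,4,7} D(X)={3,4,5,6}: no change
Constraint 4 (U + V = X) on D(U)={2,5,6} D(V)={3,4,7} D(X)={3,4,5,6}: U {2,5,6}->{2}; V {3,4,7}->{3,4}; X {3,4,5,6}->{5,6}
So after all 4 constraints: D(X) = {5,6}

Answer: {5,6}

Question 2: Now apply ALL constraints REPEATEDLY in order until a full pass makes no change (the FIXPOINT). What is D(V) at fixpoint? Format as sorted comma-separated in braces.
Answer: {3,4}

Derivation:
pass 0 (initial): D(V)={2,3,4,7}
pass 1: U {2,5,6}->{2}; V {2,3,4,7}->{3,4}; X {3,4,5,6}->{5,6}
pass 2: no change
Fixpoint after 2 passes: D(V) = {3,4}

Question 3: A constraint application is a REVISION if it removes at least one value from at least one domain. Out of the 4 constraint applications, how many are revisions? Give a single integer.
Answer: 2

Derivation:
Constraint 1 (U < V) on D(U)={2,5,6} D(V)={2,3,4,7}: V {2,3,4,7}->{3,4,7} => REVISION
Constraint 2 (U != X) on D(U)={2,5,6} D(X)={3,4,5,6}: no change => not a revision
Constraint 3 (V != X) on D(V)={3,4,7} D(X)={3,4,5,6}: no change => not a revision
Constraint 4 (U + V = X) on D(U)={2,5,6} D(V)={3,4,7} D(X)={3,4,5,6}: U {2,5,6}->{2}; V {3,4,7}->{3,4}; X {3,4,5,6}->{5,6} => REVISION
Total revisions = 2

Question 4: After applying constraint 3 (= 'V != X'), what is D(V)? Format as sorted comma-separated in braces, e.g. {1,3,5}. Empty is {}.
Answer: {3,4,7}

Derivation:
Constraint 1 (U < V) on D(U)={2,5,6} D(V)={2,3,4,7}: V {2,3,4,7}->{3,4,7}
Constraint 2 (U != X) on D(U)={2,5,6} D(X)={3,4,5,6}: no change
Constraint 3 (V != X) on D(V)={3,4,7} D(X)={3,4,5,6}: no change
So after constraint 3: D(V) = {3,4,7}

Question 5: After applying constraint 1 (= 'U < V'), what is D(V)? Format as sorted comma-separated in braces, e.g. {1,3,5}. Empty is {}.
Answer: {3,4,7}

Derivation:
Constraint 1 (U < V) on D(U)={2,5,6} D(V)={2,3,4,7}: V {2,3,4,7}->{3,4,7}
So after constraint 1: D(V) = {3,4,7}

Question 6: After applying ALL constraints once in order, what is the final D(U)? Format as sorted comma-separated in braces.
Constraint 1 (U < V) on D(U)={2,5,6} D(V)={2,3,4,7}: V {2,3,4,7}->{3,4,7}
Constraint 2 (U != X) on D(U)={2,5,6} D(X)={3,4,5,6}: no change
Constraint 3 (V != X) on D(V)={3,4,7} D(X)={3,4,5,6}: no change
Constraint 4 (U + V = X) on D(U)={2,5,6} D(V)={3,4,7} D(X)={3,4,5,6}: U {2,5,6}->{2}; V {3,4,7}->{3,4}; X {3,4,5,6}->{5,6}
So after all 4 constraints: D(U) = {2}

Answer: {2}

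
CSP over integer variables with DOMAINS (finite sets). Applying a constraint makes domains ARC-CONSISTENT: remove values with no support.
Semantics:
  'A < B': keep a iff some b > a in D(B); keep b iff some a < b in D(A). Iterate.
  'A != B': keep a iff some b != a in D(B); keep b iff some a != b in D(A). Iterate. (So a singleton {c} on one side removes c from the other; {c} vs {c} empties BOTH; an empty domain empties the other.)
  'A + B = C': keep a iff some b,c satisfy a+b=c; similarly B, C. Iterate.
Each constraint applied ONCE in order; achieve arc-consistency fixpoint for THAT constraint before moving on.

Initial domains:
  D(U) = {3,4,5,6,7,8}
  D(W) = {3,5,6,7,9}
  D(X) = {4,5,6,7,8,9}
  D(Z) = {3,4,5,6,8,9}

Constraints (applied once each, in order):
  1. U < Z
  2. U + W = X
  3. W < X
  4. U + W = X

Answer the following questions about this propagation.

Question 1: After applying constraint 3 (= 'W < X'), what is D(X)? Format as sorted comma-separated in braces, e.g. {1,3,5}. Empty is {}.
Answer: {6,7,8,9}

Derivation:
Constraint 1 (U < Z) on D(U)={3,4,5,6,7,8} D(Z)={3,4,5,6,8,9}: Z {3,4,5,6,8,9}->{4,5,6,8,9}
Constraint 2 (U + W = X) on D(U)={3,4,5,6,7,8} D(W)={3,5,6,7,9} D(X)={4,5,6,7,8,9}: U {3,4,5,6,7,8}->{3,4,5,6}; W {3,5,6,7,9}->{3,5,6}; X {4,5,6,7,8,9}->{6,7,8,9}
Constraint 3 (W < X) on D(W)={3,5,6} D(X)={6,7,8,9}: no change
So after constraint 3: D(X) = {6,7,8,9}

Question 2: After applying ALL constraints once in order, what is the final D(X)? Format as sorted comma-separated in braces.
Answer: {6,7,8,9}

Derivation:
Constraint 1 (U < Z) on D(U)={3,4,5,6,7,8} D(Z)={3,4,5,6,8,9}: Z {3,4,5,6,8,9}->{4,5,6,8,9}
Constraint 2 (U + W = X) on D(U)={3,4,5,6,7,8} D(W)={3,5,6,7,9} D(X)={4,5,6,7,8,9}: U {3,4,5,6,7,8}->{3,4,5,6}; W {3,5,6,7,9}->{3,5,6}; X {4,5,6,7,8,9}->{6,7,8,9}
Constraint 3 (W < X) on D(W)={3,5,6} D(X)={6,7,8,9}: no change
Constraint 4 (U + W = X) on D(U)={3,4,5,6} D(W)={3,5,6} D(X)={6,7,8,9}: no change
So after all 4 constraints: D(X) = {6,7,8,9}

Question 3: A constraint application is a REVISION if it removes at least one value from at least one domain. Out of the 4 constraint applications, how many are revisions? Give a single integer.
Answer: 2

Derivation:
Constraint 1 (U < Z) on D(U)={3,4,5,6,7,8} D(Z)={3,4,5,6,8,9}: Z {3,4,5,6,8,9}->{4,5,6,8,9} => REVISION
Constraint 2 (U + W = X) on D(U)={3,4,5,6,7,8} D(W)={3,5,6,7,9} D(X)={4,5,6,7,8,9}: U {3,4,5,6,7,8}->{3,4,5,6}; W {3,5,6,7,9}->{3,5,6}; X {4,5,6,7,8,9}->{6,7,8,9} => REVISION
Constraint 3 (W < X) on D(W)={3,5,6} D(X)={6,7,8,9}: no change => not a revision
Constraint 4 (U + W = X) on D(U)={3,4,5,6} D(W)={3,5,6} D(X)={6,7,8,9}: no change => not a revision
Total revisions = 2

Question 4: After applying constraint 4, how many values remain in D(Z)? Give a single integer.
Answer: 5

Derivation:
Constraint 1 (U < Z) on D(U)={3,4,5,6,7,8} D(Z)={3,4,5,6,8,9}: Z {3,4,5,6,8,9}->{4,5,6,8,9}
Constraint 2 (U + W = X) on D(U)={3,4,5,6,7,8} D(W)={3,5,6,7,9} D(X)={4,5,6,7,8,9}: U {3,4,5,6,7,8}->{3,4,5,6}; W {3,5,6,7,9}->{3,5,6}; X {4,5,6,7,8,9}->{6,7,8,9}
Constraint 3 (W < X) on D(W)={3,5,6} D(X)={6,7,8,9}: no change
Constraint 4 (U + W = X) on D(U)={3,4,5,6} D(W)={3,5,6} D(X)={6,7,8,9}: no change
So after constraint 4: D(Z)={4,5,6,8,9}, size = 5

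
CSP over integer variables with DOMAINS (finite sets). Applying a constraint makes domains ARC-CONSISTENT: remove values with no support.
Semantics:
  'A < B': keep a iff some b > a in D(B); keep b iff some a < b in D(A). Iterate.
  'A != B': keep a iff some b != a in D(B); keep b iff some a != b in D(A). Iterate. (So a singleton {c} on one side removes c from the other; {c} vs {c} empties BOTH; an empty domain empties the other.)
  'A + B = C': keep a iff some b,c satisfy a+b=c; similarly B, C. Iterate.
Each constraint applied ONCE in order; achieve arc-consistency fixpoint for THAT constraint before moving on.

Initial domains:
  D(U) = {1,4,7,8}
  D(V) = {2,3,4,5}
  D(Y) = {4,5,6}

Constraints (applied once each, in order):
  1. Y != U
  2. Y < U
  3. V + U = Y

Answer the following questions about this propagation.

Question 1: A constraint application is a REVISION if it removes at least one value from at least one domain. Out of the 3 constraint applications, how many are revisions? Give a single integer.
Answer: 2

Derivation:
Constraint 1 (Y != U) on D(Y)={4,5,6} D(U)={1,4,7,8}: no change => not a revision
Constraint 2 (Y < U) on D(Y)={4,5,6} D(U)={1,4,7,8}: U {1,4,7,8}->{7,8} => REVISION
Constraint 3 (V + U = Y) on D(V)={2,3,4,5} D(U)={7,8} D(Y)={4,5,6}: V {2,3,4,5}->{}; U {7,8}->{}; Y {4,5,6}->{} => REVISION
Total revisions = 2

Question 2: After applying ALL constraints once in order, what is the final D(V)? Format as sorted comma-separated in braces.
Constraint 1 (Y != U) on D(Y)={4,5,6} D(U)={1,4,7,8}: no change
Constraint 2 (Y < U) on D(Y)={4,5,6} D(U)={1,4,7,8}: U {1,4,7,8}->{7,8}
Constraint 3 (V + U = Y) on D(V)={2,3,4,5} D(U)={7,8} D(Y)={4,5,6}: V {2,3,4,5}->{}; U {7,8}->{}; Y {4,5,6}->{}
So after all 3 constraints: D(V) = {}

Answer: {}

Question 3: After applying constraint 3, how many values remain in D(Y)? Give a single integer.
Constraint 1 (Y != U) on D(Y)={4,5,6} D(U)={1,4,7,8}: no change
Constraint 2 (Y < U) on D(Y)={4,5,6} D(U)={1,4,7,8}: U {1,4,7,8}->{7,8}
Constraint 3 (V + U = Y) on D(V)={2,3,4,5} D(U)={7,8} D(Y)={4,5,6}: V {2,3,4,5}->{}; U {7,8}->{}; Y {4,5,6}->{}
So after constraint 3: D(Y)={}, size = 0

Answer: 0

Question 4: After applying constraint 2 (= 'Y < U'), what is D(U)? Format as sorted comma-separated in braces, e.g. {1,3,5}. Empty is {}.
Answer: {7,8}

Derivation:
Constraint 1 (Y != U) on D(Y)={4,5,6} D(U)={1,4,7,8}: no change
Constraint 2 (Y < U) on D(Y)={4,5,6} D(U)={1,4,7,8}: U {1,4,7,8}->{7,8}
So after constraint 2: D(U) = {7,8}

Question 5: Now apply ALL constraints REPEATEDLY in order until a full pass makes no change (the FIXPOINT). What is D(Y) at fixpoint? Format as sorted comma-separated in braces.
pass 0 (initial): D(Y)={4,5,6}
pass 1: U {1,4,7,8}->{}; V {2,3,4,5}->{}; Y {4,5,6}->{}
pass 2: no change
Fixpoint after 2 passes: D(Y) = {}

Answer: {}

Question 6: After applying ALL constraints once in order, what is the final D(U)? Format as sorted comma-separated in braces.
Answer: {}

Derivation:
Constraint 1 (Y != U) on D(Y)={4,5,6} D(U)={1,4,7,8}: no change
Constraint 2 (Y < U) on D(Y)={4,5,6} D(U)={1,4,7,8}: U {1,4,7,8}->{7,8}
Constraint 3 (V + U = Y) on D(V)={2,3,4,5} D(U)={7,8} D(Y)={4,5,6}: V {2,3,4,5}->{}; U {7,8}->{}; Y {4,5,6}->{}
So after all 3 constraints: D(U) = {}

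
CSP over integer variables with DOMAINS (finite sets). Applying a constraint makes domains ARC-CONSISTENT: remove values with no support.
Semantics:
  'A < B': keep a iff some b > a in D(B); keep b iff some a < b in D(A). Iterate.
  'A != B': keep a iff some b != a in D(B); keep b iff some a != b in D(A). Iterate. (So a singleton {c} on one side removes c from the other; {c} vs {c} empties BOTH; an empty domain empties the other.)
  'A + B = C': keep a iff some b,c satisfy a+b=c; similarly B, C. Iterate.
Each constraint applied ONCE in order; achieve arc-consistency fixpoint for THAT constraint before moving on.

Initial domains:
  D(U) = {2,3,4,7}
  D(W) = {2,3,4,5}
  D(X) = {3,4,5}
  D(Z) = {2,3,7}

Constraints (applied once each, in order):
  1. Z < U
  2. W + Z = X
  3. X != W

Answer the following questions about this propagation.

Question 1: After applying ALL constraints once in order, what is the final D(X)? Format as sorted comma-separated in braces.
Constraint 1 (Z < U) on D(Z)={2,3,7} D(U)={2,3,4,7}: Z {2,3,7}->{2,3}; U {2,3,4,7}->{3,4,7}
Constraint 2 (W + Z = X) on D(W)={2,3,4,5} D(Z)={2,3} D(X)={3,4,5}: W {2,3,4,5}->{2,3}; X {3,4,5}->{4,5}
Constraint 3 (X != W) on D(X)={4,5} D(W)={2,3}: no change
So after all 3 constraints: D(X) = {4,5}

Answer: {4,5}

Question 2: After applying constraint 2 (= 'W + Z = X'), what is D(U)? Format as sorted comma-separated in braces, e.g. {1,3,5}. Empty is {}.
Answer: {3,4,7}

Derivation:
Constraint 1 (Z < U) on D(Z)={2,3,7} D(U)={2,3,4,7}: Z {2,3,7}->{2,3}; U {2,3,4,7}->{3,4,7}
Constraint 2 (W + Z = X) on D(W)={2,3,4,5} D(Z)={2,3} D(X)={3,4,5}: W {2,3,4,5}->{2,3}; X {3,4,5}->{4,5}
So after constraint 2: D(U) = {3,4,7}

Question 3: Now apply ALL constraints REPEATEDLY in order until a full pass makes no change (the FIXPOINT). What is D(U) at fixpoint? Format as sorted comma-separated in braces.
Answer: {3,4,7}

Derivation:
pass 0 (initial): D(U)={2,3,4,7}
pass 1: U {2,3,4,7}->{3,4,7}; W {2,3,4,5}->{2,3}; X {3,4,5}->{4,5}; Z {2,3,7}->{2,3}
pass 2: no change
Fixpoint after 2 passes: D(U) = {3,4,7}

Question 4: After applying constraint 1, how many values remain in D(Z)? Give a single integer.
Answer: 2

Derivation:
Constraint 1 (Z < U) on D(Z)={2,3,7} D(U)={2,3,4,7}: Z {2,3,7}->{2,3}; U {2,3,4,7}->{3,4,7}
So after constraint 1: D(Z)={2,3}, size = 2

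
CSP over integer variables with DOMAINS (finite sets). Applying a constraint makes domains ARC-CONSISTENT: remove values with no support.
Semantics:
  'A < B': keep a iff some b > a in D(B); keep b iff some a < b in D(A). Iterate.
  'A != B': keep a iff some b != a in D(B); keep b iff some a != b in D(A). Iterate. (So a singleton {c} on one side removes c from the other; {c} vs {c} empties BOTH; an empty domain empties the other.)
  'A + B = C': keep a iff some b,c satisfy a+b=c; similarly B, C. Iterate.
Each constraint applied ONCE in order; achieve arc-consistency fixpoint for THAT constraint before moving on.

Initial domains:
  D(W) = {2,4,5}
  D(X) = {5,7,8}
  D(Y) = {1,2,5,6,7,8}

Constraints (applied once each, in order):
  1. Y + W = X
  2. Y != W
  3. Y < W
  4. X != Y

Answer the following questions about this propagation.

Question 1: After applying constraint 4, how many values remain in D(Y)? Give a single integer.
Constraint 1 (Y + W = X) on D(Y)={1,2,5,6,7,8} D(W)={2,4,5} D(X)={5,7,8}: Y {1,2,5,6,7,8}->{1,2,5,6}
Constraint 2 (Y != W) on D(Y)={1,2,5,6} D(W)={2,4,5}: no change
Constraint 3 (Y < W) on D(Y)={1,2,5,6} D(W)={2,4,5}: Y {1,2,5,6}->{1,2}
Constraint 4 (X != Y) on D(X)={5,7,8} D(Y)={1,2}: no change
So after constraint 4: D(Y)={1,2}, size = 2

Answer: 2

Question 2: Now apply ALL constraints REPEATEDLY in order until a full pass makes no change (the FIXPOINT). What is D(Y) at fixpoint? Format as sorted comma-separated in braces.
Answer: {1,2}

Derivation:
pass 0 (initial): D(Y)={1,2,5,6,7,8}
pass 1: Y {1,2,5,6,7,8}->{1,2}
pass 2: W {2,4,5}->{4,5}; X {5,7,8}->{5,7}
pass 3: no change
Fixpoint after 3 passes: D(Y) = {1,2}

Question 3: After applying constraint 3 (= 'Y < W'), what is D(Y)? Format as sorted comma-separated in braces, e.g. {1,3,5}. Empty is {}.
Answer: {1,2}

Derivation:
Constraint 1 (Y + W = X) on D(Y)={1,2,5,6,7,8} D(W)={2,4,5} D(X)={5,7,8}: Y {1,2,5,6,7,8}->{1,2,5,6}
Constraint 2 (Y != W) on D(Y)={1,2,5,6} D(W)={2,4,5}: no change
Constraint 3 (Y < W) on D(Y)={1,2,5,6} D(W)={2,4,5}: Y {1,2,5,6}->{1,2}
So after constraint 3: D(Y) = {1,2}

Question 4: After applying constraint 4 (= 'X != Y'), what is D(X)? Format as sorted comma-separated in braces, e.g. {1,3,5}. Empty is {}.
Constraint 1 (Y + W = X) on D(Y)={1,2,5,6,7,8} D(W)={2,4,5} D(X)={5,7,8}: Y {1,2,5,6,7,8}->{1,2,5,6}
Constraint 2 (Y != W) on D(Y)={1,2,5,6} D(W)={2,4,5}: no change
Constraint 3 (Y < W) on D(Y)={1,2,5,6} D(W)={2,4,5}: Y {1,2,5,6}->{1,2}
Constraint 4 (X != Y) on D(X)={5,7,8} D(Y)={1,2}: no change
So after constraint 4: D(X) = {5,7,8}

Answer: {5,7,8}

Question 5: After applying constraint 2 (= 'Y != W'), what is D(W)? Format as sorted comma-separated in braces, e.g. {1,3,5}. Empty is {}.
Answer: {2,4,5}

Derivation:
Constraint 1 (Y + W = X) on D(Y)={1,2,5,6,7,8} D(W)={2,4,5} D(X)={5,7,8}: Y {1,2,5,6,7,8}->{1,2,5,6}
Constraint 2 (Y != W) on D(Y)={1,2,5,6} D(W)={2,4,5}: no change
So after constraint 2: D(W) = {2,4,5}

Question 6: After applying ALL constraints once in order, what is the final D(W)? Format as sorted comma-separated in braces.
Answer: {2,4,5}

Derivation:
Constraint 1 (Y + W = X) on D(Y)={1,2,5,6,7,8} D(W)={2,4,5} D(X)={5,7,8}: Y {1,2,5,6,7,8}->{1,2,5,6}
Constraint 2 (Y != W) on D(Y)={1,2,5,6} D(W)={2,4,5}: no change
Constraint 3 (Y < W) on D(Y)={1,2,5,6} D(W)={2,4,5}: Y {1,2,5,6}->{1,2}
Constraint 4 (X != Y) on D(X)={5,7,8} D(Y)={1,2}: no change
So after all 4 constraints: D(W) = {2,4,5}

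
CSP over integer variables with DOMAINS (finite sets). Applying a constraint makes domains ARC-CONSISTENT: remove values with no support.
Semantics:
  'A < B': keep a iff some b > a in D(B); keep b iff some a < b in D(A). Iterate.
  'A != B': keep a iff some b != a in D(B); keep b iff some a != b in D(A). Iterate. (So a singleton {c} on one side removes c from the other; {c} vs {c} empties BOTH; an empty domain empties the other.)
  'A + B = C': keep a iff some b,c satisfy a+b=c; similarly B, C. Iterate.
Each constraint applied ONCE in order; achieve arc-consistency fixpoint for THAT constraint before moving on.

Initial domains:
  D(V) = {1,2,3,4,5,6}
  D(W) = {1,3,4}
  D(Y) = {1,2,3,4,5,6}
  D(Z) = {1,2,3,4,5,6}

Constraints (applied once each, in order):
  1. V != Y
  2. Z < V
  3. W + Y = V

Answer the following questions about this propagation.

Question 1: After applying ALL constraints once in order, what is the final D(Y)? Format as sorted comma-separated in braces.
Constraint 1 (V != Y) on D(V)={1,2,3,4,5,6} D(Y)={1,2,3,4,5,6}: no change
Constraint 2 (Z < V) on D(Z)={1,2,3,4,5,6} D(V)={1,2,3,4,5,6}: Z {1,2,3,4,5,6}->{1,2,3,4,5}; V {1,2,3,4,5,6}->{2,3,4,5,6}
Constraint 3 (W + Y = V) on D(W)={1,3,4} D(Y)={1,2,3,4,5,6} D(V)={2,3,4,5,6}: Y {1,2,3,4,5,6}->{1,2,3,4,5}
So after all 3 constraints: D(Y) = {1,2,3,4,5}

Answer: {1,2,3,4,5}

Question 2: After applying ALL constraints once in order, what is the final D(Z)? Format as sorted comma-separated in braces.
Answer: {1,2,3,4,5}

Derivation:
Constraint 1 (V != Y) on D(V)={1,2,3,4,5,6} D(Y)={1,2,3,4,5,6}: no change
Constraint 2 (Z < V) on D(Z)={1,2,3,4,5,6} D(V)={1,2,3,4,5,6}: Z {1,2,3,4,5,6}->{1,2,3,4,5}; V {1,2,3,4,5,6}->{2,3,4,5,6}
Constraint 3 (W + Y = V) on D(W)={1,3,4} D(Y)={1,2,3,4,5,6} D(V)={2,3,4,5,6}: Y {1,2,3,4,5,6}->{1,2,3,4,5}
So after all 3 constraints: D(Z) = {1,2,3,4,5}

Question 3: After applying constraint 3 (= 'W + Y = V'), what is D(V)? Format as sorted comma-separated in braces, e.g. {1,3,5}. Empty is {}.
Answer: {2,3,4,5,6}

Derivation:
Constraint 1 (V != Y) on D(V)={1,2,3,4,5,6} D(Y)={1,2,3,4,5,6}: no change
Constraint 2 (Z < V) on D(Z)={1,2,3,4,5,6} D(V)={1,2,3,4,5,6}: Z {1,2,3,4,5,6}->{1,2,3,4,5}; V {1,2,3,4,5,6}->{2,3,4,5,6}
Constraint 3 (W + Y = V) on D(W)={1,3,4} D(Y)={1,2,3,4,5,6} D(V)={2,3,4,5,6}: Y {1,2,3,4,5,6}->{1,2,3,4,5}
So after constraint 3: D(V) = {2,3,4,5,6}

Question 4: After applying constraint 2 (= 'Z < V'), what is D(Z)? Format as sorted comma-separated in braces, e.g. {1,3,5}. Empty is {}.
Constraint 1 (V != Y) on D(V)={1,2,3,4,5,6} D(Y)={1,2,3,4,5,6}: no change
Constraint 2 (Z < V) on D(Z)={1,2,3,4,5,6} D(V)={1,2,3,4,5,6}: Z {1,2,3,4,5,6}->{1,2,3,4,5}; V {1,2,3,4,5,6}->{2,3,4,5,6}
So after constraint 2: D(Z) = {1,2,3,4,5}

Answer: {1,2,3,4,5}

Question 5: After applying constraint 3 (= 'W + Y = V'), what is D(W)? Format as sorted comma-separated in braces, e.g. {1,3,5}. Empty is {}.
Answer: {1,3,4}

Derivation:
Constraint 1 (V != Y) on D(V)={1,2,3,4,5,6} D(Y)={1,2,3,4,5,6}: no change
Constraint 2 (Z < V) on D(Z)={1,2,3,4,5,6} D(V)={1,2,3,4,5,6}: Z {1,2,3,4,5,6}->{1,2,3,4,5}; V {1,2,3,4,5,6}->{2,3,4,5,6}
Constraint 3 (W + Y = V) on D(W)={1,3,4} D(Y)={1,2,3,4,5,6} D(V)={2,3,4,5,6}: Y {1,2,3,4,5,6}->{1,2,3,4,5}
So after constraint 3: D(W) = {1,3,4}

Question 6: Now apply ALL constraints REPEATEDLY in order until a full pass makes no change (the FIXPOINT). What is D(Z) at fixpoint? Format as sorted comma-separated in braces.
Answer: {1,2,3,4,5}

Derivation:
pass 0 (initial): D(Z)={1,2,3,4,5,6}
pass 1: V {1,2,3,4,5,6}->{2,3,4,5,6}; Y {1,2,3,4,5,6}->{1,2,3,4,5}; Z {1,2,3,4,5,6}->{1,2,3,4,5}
pass 2: no change
Fixpoint after 2 passes: D(Z) = {1,2,3,4,5}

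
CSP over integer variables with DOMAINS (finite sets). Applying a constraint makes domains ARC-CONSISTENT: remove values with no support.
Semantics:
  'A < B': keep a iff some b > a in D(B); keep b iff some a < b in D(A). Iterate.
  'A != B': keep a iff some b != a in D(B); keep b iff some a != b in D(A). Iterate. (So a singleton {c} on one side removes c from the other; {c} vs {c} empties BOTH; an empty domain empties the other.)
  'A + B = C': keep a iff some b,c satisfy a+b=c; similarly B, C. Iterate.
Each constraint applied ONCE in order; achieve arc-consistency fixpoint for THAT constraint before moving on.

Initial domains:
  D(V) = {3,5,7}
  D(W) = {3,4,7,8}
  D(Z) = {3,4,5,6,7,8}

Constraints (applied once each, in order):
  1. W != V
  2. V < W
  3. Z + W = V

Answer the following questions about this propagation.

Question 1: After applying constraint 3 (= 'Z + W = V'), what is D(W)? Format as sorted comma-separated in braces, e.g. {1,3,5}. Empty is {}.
Constraint 1 (W != V) on D(W)={3,4,7,8} D(V)={3,5,7}: no change
Constraint 2 (V < W) on D(V)={3,5,7} D(W)={3,4,7,8}: W {3,4,7,8}->{4,7,8}
Constraint 3 (Z + W = V) on D(Z)={3,4,5,6,7,8} D(W)={4,7,8} D(V)={3,5,7}: Z {3,4,5,6,7,8}->{3}; W {4,7,8}->{4}; V {3,5,7}->{7}
So after constraint 3: D(W) = {4}

Answer: {4}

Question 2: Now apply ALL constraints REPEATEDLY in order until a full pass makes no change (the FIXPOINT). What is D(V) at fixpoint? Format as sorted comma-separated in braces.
Answer: {}

Derivation:
pass 0 (initial): D(V)={3,5,7}
pass 1: V {3,5,7}->{7}; W {3,4,7,8}->{4}; Z {3,4,5,6,7,8}->{3}
pass 2: V {7}->{}; W {4}->{}; Z {3}->{}
pass 3: no change
Fixpoint after 3 passes: D(V) = {}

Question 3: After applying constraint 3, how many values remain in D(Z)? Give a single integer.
Constraint 1 (W != V) on D(W)={3,4,7,8} D(V)={3,5,7}: no change
Constraint 2 (V < W) on D(V)={3,5,7} D(W)={3,4,7,8}: W {3,4,7,8}->{4,7,8}
Constraint 3 (Z + W = V) on D(Z)={3,4,5,6,7,8} D(W)={4,7,8} D(V)={3,5,7}: Z {3,4,5,6,7,8}->{3}; W {4,7,8}->{4}; V {3,5,7}->{7}
So after constraint 3: D(Z)={3}, size = 1

Answer: 1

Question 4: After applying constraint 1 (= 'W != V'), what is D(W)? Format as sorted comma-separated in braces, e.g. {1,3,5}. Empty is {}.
Answer: {3,4,7,8}

Derivation:
Constraint 1 (W != V) on D(W)={3,4,7,8} D(V)={3,5,7}: no change
So after constraint 1: D(W) = {3,4,7,8}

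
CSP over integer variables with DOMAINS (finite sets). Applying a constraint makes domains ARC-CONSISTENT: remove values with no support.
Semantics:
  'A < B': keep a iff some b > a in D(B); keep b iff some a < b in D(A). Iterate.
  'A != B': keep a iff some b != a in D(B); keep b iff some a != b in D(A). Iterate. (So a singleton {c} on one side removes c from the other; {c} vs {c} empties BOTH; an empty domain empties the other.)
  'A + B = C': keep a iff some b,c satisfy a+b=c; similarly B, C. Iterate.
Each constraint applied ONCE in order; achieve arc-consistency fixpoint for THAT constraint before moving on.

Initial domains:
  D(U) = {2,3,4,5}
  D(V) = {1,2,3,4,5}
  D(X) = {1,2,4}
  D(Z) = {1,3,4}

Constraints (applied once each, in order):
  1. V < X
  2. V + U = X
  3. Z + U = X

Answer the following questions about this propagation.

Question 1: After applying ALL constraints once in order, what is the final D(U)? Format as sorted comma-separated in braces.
Constraint 1 (V < X) on D(V)={1,2,3,4,5} D(X)={1,2,4}: V {1,2,3,4,5}->{1,2,3}; X {1,2,4}->{2,4}
Constraint 2 (V + U = X) on D(V)={1,2,3} D(U)={2,3,4,5} D(X)={2,4}: V {1,2,3}->{1,2}; U {2,3,4,5}->{2,3}; X {2,4}->{4}
Constraint 3 (Z + U = X) on D(Z)={1,3,4} D(U)={2,3} D(X)={4}: Z {1,3,4}->{1}; U {2,3}->{3}
So after all 3 constraints: D(U) = {3}

Answer: {3}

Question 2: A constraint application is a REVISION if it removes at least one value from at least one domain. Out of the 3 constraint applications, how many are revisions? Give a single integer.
Answer: 3

Derivation:
Constraint 1 (V < X) on D(V)={1,2,3,4,5} D(X)={1,2,4}: V {1,2,3,4,5}->{1,2,3}; X {1,2,4}->{2,4} => REVISION
Constraint 2 (V + U = X) on D(V)={1,2,3} D(U)={2,3,4,5} D(X)={2,4}: V {1,2,3}->{1,2}; U {2,3,4,5}->{2,3}; X {2,4}->{4} => REVISION
Constraint 3 (Z + U = X) on D(Z)={1,3,4} D(U)={2,3} D(X)={4}: Z {1,3,4}->{1}; U {2,3}->{3} => REVISION
Total revisions = 3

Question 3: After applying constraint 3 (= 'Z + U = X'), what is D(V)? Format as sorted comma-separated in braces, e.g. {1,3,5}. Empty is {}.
Answer: {1,2}

Derivation:
Constraint 1 (V < X) on D(V)={1,2,3,4,5} D(X)={1,2,4}: V {1,2,3,4,5}->{1,2,3}; X {1,2,4}->{2,4}
Constraint 2 (V + U = X) on D(V)={1,2,3} D(U)={2,3,4,5} D(X)={2,4}: V {1,2,3}->{1,2}; U {2,3,4,5}->{2,3}; X {2,4}->{4}
Constraint 3 (Z + U = X) on D(Z)={1,3,4} D(U)={2,3} D(X)={4}: Z {1,3,4}->{1}; U {2,3}->{3}
So after constraint 3: D(V) = {1,2}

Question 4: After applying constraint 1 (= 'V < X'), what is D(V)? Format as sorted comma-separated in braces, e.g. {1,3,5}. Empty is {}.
Constraint 1 (V < X) on D(V)={1,2,3,4,5} D(X)={1,2,4}: V {1,2,3,4,5}->{1,2,3}; X {1,2,4}->{2,4}
So after constraint 1: D(V) = {1,2,3}

Answer: {1,2,3}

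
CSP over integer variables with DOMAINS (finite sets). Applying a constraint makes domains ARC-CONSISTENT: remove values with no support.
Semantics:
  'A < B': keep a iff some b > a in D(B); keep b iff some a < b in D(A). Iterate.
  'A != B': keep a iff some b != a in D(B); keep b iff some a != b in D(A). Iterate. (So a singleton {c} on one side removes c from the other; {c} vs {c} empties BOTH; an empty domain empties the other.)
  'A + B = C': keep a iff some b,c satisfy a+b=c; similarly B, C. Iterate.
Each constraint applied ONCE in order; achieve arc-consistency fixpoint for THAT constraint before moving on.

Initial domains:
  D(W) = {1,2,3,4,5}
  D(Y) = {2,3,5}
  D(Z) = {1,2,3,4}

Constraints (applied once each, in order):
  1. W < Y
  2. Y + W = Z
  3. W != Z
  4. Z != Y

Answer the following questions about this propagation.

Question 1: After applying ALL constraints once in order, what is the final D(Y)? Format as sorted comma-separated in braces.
Constraint 1 (W < Y) on D(W)={1,2,3,4,5} D(Y)={2,3,5}: W {1,2,3,4,5}->{1,2,3,4}
Constraint 2 (Y + W = Z) on D(Y)={2,3,5} D(W)={1,2,3,4} D(Z)={1,2,3,4}: Y {2,3,5}->{2,3}; W {1,2,3,4}->{1,2}; Z {1,2,3,4}->{3,4}
Constraint 3 (W != Z) on D(W)={1,2} D(Z)={3,4}: no change
Constraint 4 (Z != Y) on D(Z)={3,4} D(Y)={2,3}: no change
So after all 4 constraints: D(Y) = {2,3}

Answer: {2,3}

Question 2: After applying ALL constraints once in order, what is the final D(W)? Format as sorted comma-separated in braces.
Answer: {1,2}

Derivation:
Constraint 1 (W < Y) on D(W)={1,2,3,4,5} D(Y)={2,3,5}: W {1,2,3,4,5}->{1,2,3,4}
Constraint 2 (Y + W = Z) on D(Y)={2,3,5} D(W)={1,2,3,4} D(Z)={1,2,3,4}: Y {2,3,5}->{2,3}; W {1,2,3,4}->{1,2}; Z {1,2,3,4}->{3,4}
Constraint 3 (W != Z) on D(W)={1,2} D(Z)={3,4}: no change
Constraint 4 (Z != Y) on D(Z)={3,4} D(Y)={2,3}: no change
So after all 4 constraints: D(W) = {1,2}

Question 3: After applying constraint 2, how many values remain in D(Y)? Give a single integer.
Answer: 2

Derivation:
Constraint 1 (W < Y) on D(W)={1,2,3,4,5} D(Y)={2,3,5}: W {1,2,3,4,5}->{1,2,3,4}
Constraint 2 (Y + W = Z) on D(Y)={2,3,5} D(W)={1,2,3,4} D(Z)={1,2,3,4}: Y {2,3,5}->{2,3}; W {1,2,3,4}->{1,2}; Z {1,2,3,4}->{3,4}
So after constraint 2: D(Y)={2,3}, size = 2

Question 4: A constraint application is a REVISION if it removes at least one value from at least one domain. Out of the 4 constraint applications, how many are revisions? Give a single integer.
Constraint 1 (W < Y) on D(W)={1,2,3,4,5} D(Y)={2,3,5}: W {1,2,3,4,5}->{1,2,3,4} => REVISION
Constraint 2 (Y + W = Z) on D(Y)={2,3,5} D(W)={1,2,3,4} D(Z)={1,2,3,4}: Y {2,3,5}->{2,3}; W {1,2,3,4}->{1,2}; Z {1,2,3,4}->{3,4} => REVISION
Constraint 3 (W != Z) on D(W)={1,2} D(Z)={3,4}: no change => not a revision
Constraint 4 (Z != Y) on D(Z)={3,4} D(Y)={2,3}: no change => not a revision
Total revisions = 2

Answer: 2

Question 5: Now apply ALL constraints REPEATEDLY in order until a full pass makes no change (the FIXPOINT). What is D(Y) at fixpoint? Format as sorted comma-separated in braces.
pass 0 (initial): D(Y)={2,3,5}
pass 1: W {1,2,3,4,5}->{1,2}; Y {2,3,5}->{2,3}; Z {1,2,3,4}->{3,4}
pass 2: no change
Fixpoint after 2 passes: D(Y) = {2,3}

Answer: {2,3}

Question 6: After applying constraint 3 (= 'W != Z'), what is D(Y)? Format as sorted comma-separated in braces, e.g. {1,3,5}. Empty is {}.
Answer: {2,3}

Derivation:
Constraint 1 (W < Y) on D(W)={1,2,3,4,5} D(Y)={2,3,5}: W {1,2,3,4,5}->{1,2,3,4}
Constraint 2 (Y + W = Z) on D(Y)={2,3,5} D(W)={1,2,3,4} D(Z)={1,2,3,4}: Y {2,3,5}->{2,3}; W {1,2,3,4}->{1,2}; Z {1,2,3,4}->{3,4}
Constraint 3 (W != Z) on D(W)={1,2} D(Z)={3,4}: no change
So after constraint 3: D(Y) = {2,3}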